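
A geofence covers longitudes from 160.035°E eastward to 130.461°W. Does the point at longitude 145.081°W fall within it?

Yes

Band width going east from +160.035° to -130.461°: ((-130.461 − 160.035) mod 360) = 69.504°.
Offset of -145.081° east of the west edge: ((-145.081 − 160.035) mod 360) = 54.884°.
54.884° ≤ 69.504° ⇒ inside.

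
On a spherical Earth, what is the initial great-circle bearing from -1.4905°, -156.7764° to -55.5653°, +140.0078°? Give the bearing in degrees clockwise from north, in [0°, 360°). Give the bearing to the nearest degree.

212°

Δλ = 140.0078 − -156.7764 = 296.7842°; wrapped into (−180°, 180°]: -63.2158°.
θ = atan2( sin Δλ · cos φ₂ , cos φ₁ · sin φ₂ − sin φ₁ · cos φ₂ · cos Δλ )
  = atan2(-0.50480, -0.81786) = -148.317° → normalised to [0°, 360°): 211.683°.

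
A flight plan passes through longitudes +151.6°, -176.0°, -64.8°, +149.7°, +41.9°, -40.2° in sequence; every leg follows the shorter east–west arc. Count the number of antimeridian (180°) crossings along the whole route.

Leg 1: +151.6° → -176.0°, shortest Δλ = 32.4° (east) — crosses 180°.
Leg 2: -176.0° → -64.8°, shortest Δλ = 111.2° (east) — does not cross 180°.
Leg 3: -64.8° → +149.7°, shortest Δλ = -145.5° (west) — crosses 180°.
Leg 4: +149.7° → +41.9°, shortest Δλ = -107.8° (west) — does not cross 180°.
Leg 5: +41.9° → -40.2°, shortest Δλ = -82.1° (west) — does not cross 180°.
Total crossings: 2.

2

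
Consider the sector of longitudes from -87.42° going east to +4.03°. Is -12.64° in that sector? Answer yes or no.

Band width going east from -87.42° to +4.03°: ((4.03 − -87.42) mod 360) = 91.45°.
Offset of -12.64° east of the west edge: ((-12.64 − -87.42) mod 360) = 74.78°.
74.78° ≤ 91.45° ⇒ inside.

Yes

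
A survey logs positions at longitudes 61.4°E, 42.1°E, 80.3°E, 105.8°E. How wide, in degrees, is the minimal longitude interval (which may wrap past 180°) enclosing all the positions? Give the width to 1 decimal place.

63.7°

Sort the longitudes: +42.1°, +61.4°, +80.3°, +105.8°.
Eastward gaps between consecutive values (wrapping around): 19.3°, 18.9°, 25.5°, 296.3°.
Largest gap = 296.3° ⇒ minimal covering band is its complement: 360° − 296.3° = 63.7°.
Band runs from +42.1° eastward to +105.8°.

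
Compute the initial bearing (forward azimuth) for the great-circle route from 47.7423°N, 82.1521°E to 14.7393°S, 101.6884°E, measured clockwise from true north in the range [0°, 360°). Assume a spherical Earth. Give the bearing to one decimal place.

Δλ = 101.6884 − 82.1521 = 19.5363°.
θ = atan2( sin Δλ · cos φ₂ , cos φ₁ · sin φ₂ − sin φ₁ · cos φ₂ · cos Δλ )
  = atan2(0.32340, -0.84566) = 159.072° → normalised to [0°, 360°): 159.072°.

159.1°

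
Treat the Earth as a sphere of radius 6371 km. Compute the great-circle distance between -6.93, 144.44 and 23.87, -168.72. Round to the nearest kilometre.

Δλ = -168.72 − 144.44 = -313.16°; wrapped into (−180°, 180°]: 46.84°.
Δφ = 23.87 − -6.93 = 30.80°.
a = sin²(Δφ/2) + cos φ₁ · cos φ₂ · sin²(Δλ/2) = 0.213933.
c = 2·atan2(√a, √(1−a)) = 0.96169 rad → d = 6371·c ≈ 6126.93 km.

6127 km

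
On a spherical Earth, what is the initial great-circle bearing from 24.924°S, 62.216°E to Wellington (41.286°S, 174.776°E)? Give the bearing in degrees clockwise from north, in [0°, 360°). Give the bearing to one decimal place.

Δλ = 174.776 − 62.216 = 112.560°.
θ = atan2( sin Δλ · cos φ₂ , cos φ₁ · sin φ₂ − sin φ₁ · cos φ₂ · cos Δλ )
  = atan2(0.69393, -0.71986) = 136.051° → normalised to [0°, 360°): 136.051°.

136.1°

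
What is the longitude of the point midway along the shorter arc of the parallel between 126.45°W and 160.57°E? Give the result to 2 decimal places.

Signed shortest Δλ from -126.45° to +160.57° is -72.98°.
Midpoint longitude = -126.45° + (-72.98°)/2 = -126.45° − 36.49° = -162.94°.
(The naïve average (-126.45 + +160.57)/2 = 17.06° is on the wrong side of the globe.)

162.94°W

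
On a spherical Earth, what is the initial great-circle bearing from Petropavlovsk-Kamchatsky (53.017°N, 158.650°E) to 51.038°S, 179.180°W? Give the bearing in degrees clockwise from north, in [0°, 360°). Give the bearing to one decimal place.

Δλ = -179.180 − 158.650 = -337.830°; wrapped into (−180°, 180°]: 22.170°.
θ = atan2( sin Δλ · cos φ₂ , cos φ₁ · sin φ₂ − sin φ₁ · cos φ₂ · cos Δλ )
  = atan2(0.23728, -0.93293) = 165.730° → normalised to [0°, 360°): 165.730°.

165.7°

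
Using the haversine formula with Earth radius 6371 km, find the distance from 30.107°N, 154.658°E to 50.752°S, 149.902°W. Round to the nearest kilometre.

Δλ = -149.902 − 154.658 = -304.560°; wrapped into (−180°, 180°]: 55.440°.
Δφ = -50.752 − 30.107 = -80.859°.
a = sin²(Δφ/2) + cos φ₁ · cos φ₂ · sin²(Δλ/2) = 0.538990.
c = 2·atan2(√a, √(1−a)) = 1.64885 rad → d = 6371·c ≈ 10504.85 km.

10505 km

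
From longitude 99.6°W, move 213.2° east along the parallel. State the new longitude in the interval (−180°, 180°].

Start at -99.6°; shift +213.2° → +113.6°.
+113.6° already lies in (−180°, 180°].

113.6°E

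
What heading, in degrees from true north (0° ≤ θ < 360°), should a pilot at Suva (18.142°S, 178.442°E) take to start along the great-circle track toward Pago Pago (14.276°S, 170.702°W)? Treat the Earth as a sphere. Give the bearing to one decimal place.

71.2°

Δλ = -170.702 − 178.442 = -349.144°; wrapped into (−180°, 180°]: 10.856°.
θ = atan2( sin Δλ · cos φ₂ , cos φ₁ · sin φ₂ − sin φ₁ · cos φ₂ · cos Δλ )
  = atan2(0.18253, 0.06202) = 71.232° → normalised to [0°, 360°): 71.232°.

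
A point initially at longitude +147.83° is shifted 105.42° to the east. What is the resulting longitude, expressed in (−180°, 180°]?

Start at +147.83°; shift +105.42° → +253.25°.
+253.25° lies outside (−180°, 180°]; subtract 360° → -106.75°.

-106.75°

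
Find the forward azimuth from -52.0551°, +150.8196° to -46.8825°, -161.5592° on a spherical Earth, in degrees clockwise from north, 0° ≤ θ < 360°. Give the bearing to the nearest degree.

Δλ = -161.5592 − 150.8196 = -312.3788°; wrapped into (−180°, 180°]: 47.6212°.
θ = atan2( sin Δλ · cos φ₂ , cos φ₁ · sin φ₂ − sin φ₁ · cos φ₂ · cos Δλ )
  = atan2(0.50490, -0.08554) = 99.616° → normalised to [0°, 360°): 99.616°.

100°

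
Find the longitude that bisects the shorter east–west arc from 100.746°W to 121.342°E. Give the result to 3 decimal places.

169.702°W

Signed shortest Δλ from -100.746° to +121.342° is -137.912°.
Midpoint longitude = -100.746° + (-137.912°)/2 = -100.746° − 68.956° = -169.702°.
(The naïve average (-100.746 + +121.342)/2 = 10.298° is on the wrong side of the globe.)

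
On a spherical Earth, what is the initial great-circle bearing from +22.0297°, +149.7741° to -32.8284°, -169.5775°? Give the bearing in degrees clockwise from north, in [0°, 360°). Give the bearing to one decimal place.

Δλ = -169.5775 − 149.7741 = -319.3516°; wrapped into (−180°, 180°]: 40.6484°.
θ = atan2( sin Δλ · cos φ₂ , cos φ₁ · sin φ₂ − sin φ₁ · cos φ₂ · cos Δλ )
  = atan2(0.54738, -0.74168) = 143.572° → normalised to [0°, 360°): 143.572°.

143.6°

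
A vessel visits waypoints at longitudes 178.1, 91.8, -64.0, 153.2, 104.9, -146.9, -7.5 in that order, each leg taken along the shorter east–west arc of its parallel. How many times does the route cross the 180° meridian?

2

Leg 1: +178.1° → +91.8°, shortest Δλ = -86.3° (west) — does not cross 180°.
Leg 2: +91.8° → -64.0°, shortest Δλ = -155.8° (west) — does not cross 180°.
Leg 3: -64.0° → +153.2°, shortest Δλ = -142.8° (west) — crosses 180°.
Leg 4: +153.2° → +104.9°, shortest Δλ = -48.3° (west) — does not cross 180°.
Leg 5: +104.9° → -146.9°, shortest Δλ = 108.2° (east) — crosses 180°.
Leg 6: -146.9° → -7.5°, shortest Δλ = 139.4° (east) — does not cross 180°.
Total crossings: 2.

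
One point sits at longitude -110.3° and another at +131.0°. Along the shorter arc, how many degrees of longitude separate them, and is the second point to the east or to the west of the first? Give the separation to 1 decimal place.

118.7° west

Raw difference: 131.0 − -110.3 = 241.3°.
Normalise into (−180°, 180°]: 241.3° − 360° = -118.7°.
Negative ⇒ the second point lies to the west; separation 118.7°.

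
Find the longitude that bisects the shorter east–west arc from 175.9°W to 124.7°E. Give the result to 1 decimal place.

154.4°E

Signed shortest Δλ from -175.9° to +124.7° is -59.4°.
Midpoint longitude = -175.9° + (-59.4°)/2 = -175.9° − 29.7° = -205.6°.
Normalise into (−180°, 180°]: +154.4°.
(The naïve average (-175.9 + +124.7)/2 = -25.6° is on the wrong side of the globe.)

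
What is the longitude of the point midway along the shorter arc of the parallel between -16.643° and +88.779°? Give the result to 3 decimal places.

Signed shortest Δλ from -16.643° to +88.779° is +105.422°.
Midpoint longitude = -16.643° + (+105.422°)/2 = -16.643° + 52.711° = +36.068°.

+36.068°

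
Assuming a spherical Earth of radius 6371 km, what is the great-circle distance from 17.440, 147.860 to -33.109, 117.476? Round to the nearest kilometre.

Δλ = 117.476 − 147.860 = -30.384°.
Δφ = -33.109 − 17.440 = -50.549°.
a = sin²(Δφ/2) + cos φ₁ · cos φ₂ · sin²(Δλ/2) = 0.237169.
c = 2·atan2(√a, √(1−a)) = 1.01730 rad → d = 6371·c ≈ 6481.24 km.

6481 km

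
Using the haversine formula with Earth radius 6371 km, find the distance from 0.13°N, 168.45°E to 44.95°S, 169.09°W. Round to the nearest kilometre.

5479 km

Δλ = -169.09 − 168.45 = -337.54°; wrapped into (−180°, 180°]: 22.46°.
Δφ = -44.95 − 0.13 = -45.08°.
a = sin²(Δφ/2) + cos φ₁ · cos φ₂ · sin²(Δλ/2) = 0.173782.
c = 2·atan2(√a, √(1−a)) = 0.86000 rad → d = 6371·c ≈ 5479.08 km.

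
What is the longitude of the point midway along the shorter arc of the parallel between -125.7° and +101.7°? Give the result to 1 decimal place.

+168.0°

Signed shortest Δλ from -125.7° to +101.7° is -132.6°.
Midpoint longitude = -125.7° + (-132.6°)/2 = -125.7° − 66.3° = -192.0°.
Normalise into (−180°, 180°]: +168.0°.
(The naïve average (-125.7 + +101.7)/2 = -12.0° is on the wrong side of the globe.)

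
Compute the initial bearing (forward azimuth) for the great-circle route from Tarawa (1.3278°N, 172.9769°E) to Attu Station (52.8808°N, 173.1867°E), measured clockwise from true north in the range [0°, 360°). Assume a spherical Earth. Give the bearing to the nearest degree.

0°

Δλ = 173.1867 − 172.9769 = 0.2098°.
θ = atan2( sin Δλ · cos φ₂ , cos φ₁ · sin φ₂ − sin φ₁ · cos φ₂ · cos Δλ )
  = atan2(0.00221, 0.78318) = 0.162° → normalised to [0°, 360°): 0.162°.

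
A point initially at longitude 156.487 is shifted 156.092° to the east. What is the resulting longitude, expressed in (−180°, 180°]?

-47.421°

Start at +156.487°; shift +156.092° → +312.579°.
+312.579° lies outside (−180°, 180°]; subtract 360° → -47.421°.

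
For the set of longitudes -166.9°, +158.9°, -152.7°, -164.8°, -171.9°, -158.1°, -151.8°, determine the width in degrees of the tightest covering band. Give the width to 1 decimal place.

Sort the longitudes: -171.9°, -166.9°, -164.8°, -158.1°, -152.7°, -151.8°, +158.9°.
Eastward gaps between consecutive values (wrapping around): 5.0°, 2.1°, 6.7°, 5.4°, 0.9°, 310.7°, 29.2°.
Largest gap = 310.7° ⇒ minimal covering band is its complement: 360° − 310.7° = 49.3°.
Band runs from +158.9° eastward to -151.8°, crossing the antimeridian.

49.3°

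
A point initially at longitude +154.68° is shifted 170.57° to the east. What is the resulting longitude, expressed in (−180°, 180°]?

Start at +154.68°; shift +170.57° → +325.25°.
+325.25° lies outside (−180°, 180°]; subtract 360° → -34.75°.

-34.75°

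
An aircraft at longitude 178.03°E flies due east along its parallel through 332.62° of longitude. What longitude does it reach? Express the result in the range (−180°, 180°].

150.65°E

Start at +178.03°; shift +332.62° → +510.65°.
+510.65° lies outside (−180°, 180°]; subtract 360° → +150.65°.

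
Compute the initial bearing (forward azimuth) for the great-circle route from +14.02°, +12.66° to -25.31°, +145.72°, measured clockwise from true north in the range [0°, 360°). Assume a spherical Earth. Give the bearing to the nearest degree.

112°

Δλ = 145.72 − 12.66 = 133.06°.
θ = atan2( sin Δλ · cos φ₂ , cos φ₁ · sin φ₂ − sin φ₁ · cos φ₂ · cos Δλ )
  = atan2(0.66050, -0.26525) = 111.880° → normalised to [0°, 360°): 111.880°.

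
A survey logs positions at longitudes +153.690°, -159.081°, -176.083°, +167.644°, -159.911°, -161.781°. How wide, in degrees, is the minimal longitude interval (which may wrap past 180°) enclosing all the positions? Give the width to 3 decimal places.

Sort the longitudes: -176.083°, -161.781°, -159.911°, -159.081°, +153.690°, +167.644°.
Eastward gaps between consecutive values (wrapping around): 14.302°, 1.870°, 0.830°, 312.771°, 13.954°, 16.273°.
Largest gap = 312.771° ⇒ minimal covering band is its complement: 360° − 312.771° = 47.229°.
Band runs from +153.690° eastward to -159.081°, crossing the antimeridian.

47.229°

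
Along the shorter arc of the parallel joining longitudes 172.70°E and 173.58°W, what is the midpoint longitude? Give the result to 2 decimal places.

Signed shortest Δλ from +172.70° to -173.58° is +13.72°.
Midpoint longitude = +172.70° + (+13.72°)/2 = +172.70° + 6.86° = +179.56°.
(The naïve average (+172.70 + -173.58)/2 = -0.44° is on the wrong side of the globe.)

179.56°E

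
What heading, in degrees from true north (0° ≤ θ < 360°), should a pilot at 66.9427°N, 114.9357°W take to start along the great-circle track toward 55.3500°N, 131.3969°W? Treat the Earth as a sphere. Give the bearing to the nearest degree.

Δλ = -131.3969 − -114.9357 = -16.4612°.
θ = atan2( sin Δλ · cos φ₂ , cos φ₁ · sin φ₂ − sin φ₁ · cos φ₂ · cos Δλ )
  = atan2(-0.16111, -0.17951) = -138.092° → normalised to [0°, 360°): 221.908°.

222°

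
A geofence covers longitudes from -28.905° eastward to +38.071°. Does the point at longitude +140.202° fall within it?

Band width going east from -28.905° to +38.071°: ((38.071 − -28.905) mod 360) = 66.976°.
Offset of +140.202° east of the west edge: ((140.202 − -28.905) mod 360) = 169.107°.
169.107° > 66.976° ⇒ outside.

No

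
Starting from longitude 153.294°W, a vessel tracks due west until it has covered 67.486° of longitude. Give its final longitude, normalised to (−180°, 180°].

Start at -153.294°; shift −67.486° → -220.780°.
-220.780° lies outside (−180°, 180°]; add 360° → +139.220°.

139.220°E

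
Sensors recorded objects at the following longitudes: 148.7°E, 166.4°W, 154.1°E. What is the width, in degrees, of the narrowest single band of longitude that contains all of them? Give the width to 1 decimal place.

Sort the longitudes: -166.4°, +148.7°, +154.1°.
Eastward gaps between consecutive values (wrapping around): 315.1°, 5.4°, 39.5°.
Largest gap = 315.1° ⇒ minimal covering band is its complement: 360° − 315.1° = 44.9°.
Band runs from +148.7° eastward to -166.4°, crossing the antimeridian.

44.9°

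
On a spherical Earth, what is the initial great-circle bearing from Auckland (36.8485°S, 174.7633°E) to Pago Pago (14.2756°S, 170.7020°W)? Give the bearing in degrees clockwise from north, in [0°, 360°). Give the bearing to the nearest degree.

34°

Δλ = -170.7020 − 174.7633 = -345.4653°; wrapped into (−180°, 180°]: 14.5347°.
θ = atan2( sin Δλ · cos φ₂ , cos φ₁ · sin φ₂ − sin φ₁ · cos φ₂ · cos Δλ )
  = atan2(0.24322, 0.36526) = 33.659° → normalised to [0°, 360°): 33.659°.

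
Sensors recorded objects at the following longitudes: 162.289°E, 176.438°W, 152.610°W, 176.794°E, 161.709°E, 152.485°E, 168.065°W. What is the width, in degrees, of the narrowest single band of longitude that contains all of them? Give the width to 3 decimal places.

54.905°

Sort the longitudes: -176.438°, -168.065°, -152.610°, +152.485°, +161.709°, +162.289°, +176.794°.
Eastward gaps between consecutive values (wrapping around): 8.373°, 15.455°, 305.095°, 9.224°, 0.580°, 14.505°, 6.768°.
Largest gap = 305.095° ⇒ minimal covering band is its complement: 360° − 305.095° = 54.905°.
Band runs from +152.485° eastward to -152.610°, crossing the antimeridian.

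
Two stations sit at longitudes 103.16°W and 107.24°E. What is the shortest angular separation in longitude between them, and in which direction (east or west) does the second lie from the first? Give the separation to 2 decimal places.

149.60° west

Raw difference: 107.24 − -103.16 = 210.4°.
Normalise into (−180°, 180°]: 210.4° − 360° = -149.6°.
Negative ⇒ the second point lies to the west; separation 149.60°.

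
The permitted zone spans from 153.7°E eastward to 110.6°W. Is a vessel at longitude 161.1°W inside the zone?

Yes

Band width going east from +153.7° to -110.6°: ((-110.6 − 153.7) mod 360) = 95.7°.
Offset of -161.1° east of the west edge: ((-161.1 − 153.7) mod 360) = 45.2°.
45.2° ≤ 95.7° ⇒ inside.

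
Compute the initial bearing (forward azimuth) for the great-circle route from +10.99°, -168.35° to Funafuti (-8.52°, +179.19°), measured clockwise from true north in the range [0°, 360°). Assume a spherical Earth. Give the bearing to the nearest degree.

Δλ = 179.19 − -168.35 = 347.54°; wrapped into (−180°, 180°]: -12.46°.
θ = atan2( sin Δλ · cos φ₂ , cos φ₁ · sin φ₂ − sin φ₁ · cos φ₂ · cos Δλ )
  = atan2(-0.21338, -0.32953) = -147.076° → normalised to [0°, 360°): 212.924°.

213°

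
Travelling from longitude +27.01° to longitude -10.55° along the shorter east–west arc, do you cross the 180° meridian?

No

Signed shortest Δλ = ((-10.55 − 27.01 + 180) mod 360) − 180 = -37.56°.
Going west by 37.56° from +27.01° reaches -10.55° without touching 180°.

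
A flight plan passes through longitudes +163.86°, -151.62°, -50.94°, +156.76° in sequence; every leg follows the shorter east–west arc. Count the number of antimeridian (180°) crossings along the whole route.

2

Leg 1: +163.86° → -151.62°, shortest Δλ = 44.52° (east) — crosses 180°.
Leg 2: -151.62° → -50.94°, shortest Δλ = 100.68° (east) — does not cross 180°.
Leg 3: -50.94° → +156.76°, shortest Δλ = -152.3° (west) — crosses 180°.
Total crossings: 2.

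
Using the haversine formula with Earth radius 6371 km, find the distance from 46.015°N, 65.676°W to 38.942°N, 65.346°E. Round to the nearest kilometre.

Δλ = 65.346 − -65.676 = 131.022°.
Δφ = 38.942 − 46.015 = -7.073°.
a = sin²(Δφ/2) + cos φ₁ · cos φ₂ · sin²(Δλ/2) = 0.451141.
c = 2·atan2(√a, √(1−a)) = 1.47292 rad → d = 6371·c ≈ 9383.98 km.

9384 km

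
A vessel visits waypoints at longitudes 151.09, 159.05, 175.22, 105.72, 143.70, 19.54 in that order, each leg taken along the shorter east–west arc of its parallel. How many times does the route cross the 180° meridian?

0

Leg 1: +151.09° → +159.05°, shortest Δλ = 7.96° (east) — does not cross 180°.
Leg 2: +159.05° → +175.22°, shortest Δλ = 16.17° (east) — does not cross 180°.
Leg 3: +175.22° → +105.72°, shortest Δλ = -69.5° (west) — does not cross 180°.
Leg 4: +105.72° → +143.70°, shortest Δλ = 37.98° (east) — does not cross 180°.
Leg 5: +143.70° → +19.54°, shortest Δλ = -124.16° (west) — does not cross 180°.
Total crossings: 0.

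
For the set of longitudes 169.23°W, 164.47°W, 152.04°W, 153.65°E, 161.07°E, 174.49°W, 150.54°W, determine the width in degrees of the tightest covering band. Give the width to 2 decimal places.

Sort the longitudes: -174.49°, -169.23°, -164.47°, -152.04°, -150.54°, +153.65°, +161.07°.
Eastward gaps between consecutive values (wrapping around): 5.26°, 4.76°, 12.43°, 1.50°, 304.19°, 7.42°, 24.44°.
Largest gap = 304.19° ⇒ minimal covering band is its complement: 360° − 304.19° = 55.81°.
Band runs from +153.65° eastward to -150.54°, crossing the antimeridian.

55.81°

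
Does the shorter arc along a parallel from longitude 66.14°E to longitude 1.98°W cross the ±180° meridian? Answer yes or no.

Signed shortest Δλ = ((-1.98 − 66.14 + 180) mod 360) − 180 = -68.12°.
Going west by 68.12° from +66.14° reaches -1.98° without touching 180°.

No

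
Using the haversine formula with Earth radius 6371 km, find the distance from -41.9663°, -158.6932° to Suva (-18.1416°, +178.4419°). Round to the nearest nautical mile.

Δλ = 178.4419 − -158.6932 = 337.1351°; wrapped into (−180°, 180°]: -22.8649°.
Δφ = -18.1416 − -41.9663 = 23.8247°.
a = sin²(Δφ/2) + cos φ₁ · cos φ₂ · sin²(Δλ/2) = 0.070367.
c = 2·atan2(√a, √(1−a)) = 0.53696 rad → d = 6371·c ≈ 3421.00 km ≈ 1847.19 nmi.

1847 nmi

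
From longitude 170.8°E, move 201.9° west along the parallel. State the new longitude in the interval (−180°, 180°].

31.1°W

Start at +170.8°; shift −201.9° → -31.1°.
-31.1° already lies in (−180°, 180°].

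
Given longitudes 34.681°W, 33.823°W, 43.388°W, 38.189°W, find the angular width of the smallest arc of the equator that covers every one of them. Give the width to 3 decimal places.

Sort the longitudes: -43.388°, -38.189°, -34.681°, -33.823°.
Eastward gaps between consecutive values (wrapping around): 5.199°, 3.508°, 0.858°, 350.435°.
Largest gap = 350.435° ⇒ minimal covering band is its complement: 360° − 350.435° = 9.565°.
Band runs from -43.388° eastward to -33.823°.

9.565°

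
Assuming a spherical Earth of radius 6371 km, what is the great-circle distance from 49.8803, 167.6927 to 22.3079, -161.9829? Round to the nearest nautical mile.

2186 nmi

Δλ = -161.9829 − 167.6927 = -329.6756°; wrapped into (−180°, 180°]: 30.3244°.
Δφ = 22.3079 − 49.8803 = -27.5724°.
a = sin²(Δφ/2) + cos φ₁ · cos φ₂ · sin²(Δλ/2) = 0.097570.
c = 2·atan2(√a, √(1−a)) = 0.63536 rad → d = 6371·c ≈ 4047.85 km ≈ 2185.67 nmi.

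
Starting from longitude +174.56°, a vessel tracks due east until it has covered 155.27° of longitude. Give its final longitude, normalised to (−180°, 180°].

-30.17°

Start at +174.56°; shift +155.27° → +329.83°.
+329.83° lies outside (−180°, 180°]; subtract 360° → -30.17°.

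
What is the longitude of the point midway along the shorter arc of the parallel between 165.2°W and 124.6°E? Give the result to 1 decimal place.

159.7°E

Signed shortest Δλ from -165.2° to +124.6° is -70.2°.
Midpoint longitude = -165.2° + (-70.2°)/2 = -165.2° − 35.1° = -200.3°.
Normalise into (−180°, 180°]: +159.7°.
(The naïve average (-165.2 + +124.6)/2 = -20.3° is on the wrong side of the globe.)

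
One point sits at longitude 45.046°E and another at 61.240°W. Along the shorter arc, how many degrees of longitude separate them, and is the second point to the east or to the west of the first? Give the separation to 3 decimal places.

106.286° west

Raw difference: -61.240 − 45.046 = -106.286°.
Normalise into (−180°, 180°]: -106.286° stays -106.286°.
Negative ⇒ the second point lies to the west; separation 106.286°.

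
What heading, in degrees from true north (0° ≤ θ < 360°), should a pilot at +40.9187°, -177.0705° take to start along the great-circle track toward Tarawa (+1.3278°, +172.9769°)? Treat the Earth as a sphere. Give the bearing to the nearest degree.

Δλ = 172.9769 − -177.0705 = 350.0474°; wrapped into (−180°, 180°]: -9.9526°.
θ = atan2( sin Δλ · cos φ₂ , cos φ₁ · sin φ₂ − sin φ₁ · cos φ₂ · cos Δλ )
  = atan2(-0.17279, -0.62745) = -164.603° → normalised to [0°, 360°): 195.397°.

195°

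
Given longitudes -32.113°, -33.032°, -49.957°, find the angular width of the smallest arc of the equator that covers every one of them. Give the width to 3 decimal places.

17.844°

Sort the longitudes: -49.957°, -33.032°, -32.113°.
Eastward gaps between consecutive values (wrapping around): 16.925°, 0.919°, 342.156°.
Largest gap = 342.156° ⇒ minimal covering band is its complement: 360° − 342.156° = 17.844°.
Band runs from -49.957° eastward to -32.113°.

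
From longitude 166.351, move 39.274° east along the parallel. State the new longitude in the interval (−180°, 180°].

Start at +166.351°; shift +39.274° → +205.625°.
+205.625° lies outside (−180°, 180°]; subtract 360° → -154.375°.

-154.375°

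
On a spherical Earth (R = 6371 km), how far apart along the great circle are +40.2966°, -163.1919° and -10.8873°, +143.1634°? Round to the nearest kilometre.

Δλ = 143.1634 − -163.1919 = 306.3553°; wrapped into (−180°, 180°]: -53.6447°.
Δφ = -10.8873 − 40.2966 = -51.1839°.
a = sin²(Δφ/2) + cos φ₁ · cos φ₂ · sin²(Δλ/2) = 0.339084.
c = 2·atan2(√a, √(1−a)) = 1.24313 rad → d = 6371·c ≈ 7920.00 km.

7920 km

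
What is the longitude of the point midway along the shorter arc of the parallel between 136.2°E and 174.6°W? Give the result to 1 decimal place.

160.8°E

Signed shortest Δλ from +136.2° to -174.6° is +49.2°.
Midpoint longitude = +136.2° + (+49.2°)/2 = +136.2° + 24.6° = +160.8°.
(The naïve average (+136.2 + -174.6)/2 = -19.2° is on the wrong side of the globe.)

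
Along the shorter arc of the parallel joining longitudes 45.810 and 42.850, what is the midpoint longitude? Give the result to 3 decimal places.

+44.330°

Signed shortest Δλ from +45.810° to +42.850° is -2.960°.
Midpoint longitude = +45.810° + (-2.960°)/2 = +45.810° − 1.480° = +44.330°.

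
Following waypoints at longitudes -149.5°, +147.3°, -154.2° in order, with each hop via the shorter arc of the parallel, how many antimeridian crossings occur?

Leg 1: -149.5° → +147.3°, shortest Δλ = -63.2° (west) — crosses 180°.
Leg 2: +147.3° → -154.2°, shortest Δλ = 58.5° (east) — crosses 180°.
Total crossings: 2.

2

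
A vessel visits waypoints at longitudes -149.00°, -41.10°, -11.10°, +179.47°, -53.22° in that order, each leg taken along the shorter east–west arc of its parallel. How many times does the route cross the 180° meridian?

2

Leg 1: -149.00° → -41.10°, shortest Δλ = 107.9° (east) — does not cross 180°.
Leg 2: -41.10° → -11.10°, shortest Δλ = 30.0° (east) — does not cross 180°.
Leg 3: -11.10° → +179.47°, shortest Δλ = -169.43° (west) — crosses 180°.
Leg 4: +179.47° → -53.22°, shortest Δλ = 127.31° (east) — crosses 180°.
Total crossings: 2.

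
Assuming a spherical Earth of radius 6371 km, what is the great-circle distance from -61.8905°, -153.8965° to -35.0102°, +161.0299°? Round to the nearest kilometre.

Δλ = 161.0299 − -153.8965 = 314.9264°; wrapped into (−180°, 180°]: -45.0736°.
Δφ = -35.0102 − -61.8905 = 26.8803°.
a = sin²(Δφ/2) + cos φ₁ · cos φ₂ · sin²(Δλ/2) = 0.110713.
c = 2·atan2(√a, √(1−a)) = 0.67841 rad → d = 6371·c ≈ 4322.12 km.

4322 km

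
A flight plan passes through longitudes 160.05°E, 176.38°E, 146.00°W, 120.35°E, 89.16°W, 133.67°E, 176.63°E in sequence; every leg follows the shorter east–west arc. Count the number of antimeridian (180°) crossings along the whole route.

4

Leg 1: +160.05° → +176.38°, shortest Δλ = 16.33° (east) — does not cross 180°.
Leg 2: +176.38° → -146.00°, shortest Δλ = 37.62° (east) — crosses 180°.
Leg 3: -146.00° → +120.35°, shortest Δλ = -93.65° (west) — crosses 180°.
Leg 4: +120.35° → -89.16°, shortest Δλ = 150.49° (east) — crosses 180°.
Leg 5: -89.16° → +133.67°, shortest Δλ = -137.17° (west) — crosses 180°.
Leg 6: +133.67° → +176.63°, shortest Δλ = 42.96° (east) — does not cross 180°.
Total crossings: 4.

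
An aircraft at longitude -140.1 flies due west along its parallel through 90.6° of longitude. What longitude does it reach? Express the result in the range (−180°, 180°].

Start at -140.1°; shift −90.6° → -230.7°.
-230.7° lies outside (−180°, 180°]; add 360° → +129.3°.

+129.3°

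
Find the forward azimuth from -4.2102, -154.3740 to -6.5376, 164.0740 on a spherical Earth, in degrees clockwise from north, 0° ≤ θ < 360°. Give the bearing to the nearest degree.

265°

Δλ = 164.0740 − -154.3740 = 318.4480°; wrapped into (−180°, 180°]: -41.5520°.
θ = atan2( sin Δλ · cos φ₂ , cos φ₁ · sin φ₂ − sin φ₁ · cos φ₂ · cos Δλ )
  = atan2(-0.65899, -0.05896) = -95.113° → normalised to [0°, 360°): 264.887°.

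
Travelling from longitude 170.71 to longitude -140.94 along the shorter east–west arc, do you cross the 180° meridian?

Naïve |-140.94 − 170.71| = 311.65° > 180°, so the shorter arc goes the other way round — across 180°.
Signed shortest Δλ = ((-140.94 − 170.71 + 180) mod 360) − 180 = 48.35°.
Going east by 48.35° from +170.71° passes through 180° before reaching -140.94°.

Yes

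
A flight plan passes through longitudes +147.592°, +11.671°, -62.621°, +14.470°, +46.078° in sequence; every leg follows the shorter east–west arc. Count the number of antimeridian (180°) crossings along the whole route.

0

Leg 1: +147.592° → +11.671°, shortest Δλ = -135.921° (west) — does not cross 180°.
Leg 2: +11.671° → -62.621°, shortest Δλ = -74.292° (west) — does not cross 180°.
Leg 3: -62.621° → +14.470°, shortest Δλ = 77.091° (east) — does not cross 180°.
Leg 4: +14.470° → +46.078°, shortest Δλ = 31.608° (east) — does not cross 180°.
Total crossings: 0.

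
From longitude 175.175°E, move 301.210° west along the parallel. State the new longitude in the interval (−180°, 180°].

126.035°W

Start at +175.175°; shift −301.210° → -126.035°.
-126.035° already lies in (−180°, 180°].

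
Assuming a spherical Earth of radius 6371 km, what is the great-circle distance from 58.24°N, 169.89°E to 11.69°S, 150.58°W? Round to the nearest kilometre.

Δλ = -150.58 − 169.89 = -320.47°; wrapped into (−180°, 180°]: 39.53°.
Δφ = -11.69 − 58.24 = -69.93°.
a = sin²(Δφ/2) + cos φ₁ · cos φ₂ · sin²(Δλ/2) = 0.387359.
c = 2·atan2(√a, √(1−a)) = 1.34356 rad → d = 6371·c ≈ 8559.85 km.

8560 km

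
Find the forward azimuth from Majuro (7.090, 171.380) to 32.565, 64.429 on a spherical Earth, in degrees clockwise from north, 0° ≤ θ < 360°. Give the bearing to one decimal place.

Δλ = 64.429 − 171.380 = -106.951°.
θ = atan2( sin Δλ · cos φ₂ , cos φ₁ · sin φ₂ − sin φ₁ · cos φ₂ · cos Δλ )
  = atan2(-0.80617, 0.56447) = -55.001° → normalised to [0°, 360°): 304.999°.

305.0°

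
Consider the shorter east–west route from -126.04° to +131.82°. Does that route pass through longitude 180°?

Yes

Naïve |131.82 − -126.04| = 257.86° > 180°, so the shorter arc goes the other way round — across 180°.
Signed shortest Δλ = ((131.82 − -126.04 + 180) mod 360) − 180 = -102.14°.
Going west by 102.14° from -126.04° passes through 180° before reaching +131.82°.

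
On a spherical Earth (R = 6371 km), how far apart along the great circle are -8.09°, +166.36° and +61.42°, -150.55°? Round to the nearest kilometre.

8579 km

Δλ = -150.55 − 166.36 = -316.91°; wrapped into (−180°, 180°]: 43.09°.
Δφ = 61.42 − -8.09 = 69.51°.
a = sin²(Δφ/2) + cos φ₁ · cos φ₂ · sin²(Δλ/2) = 0.388851.
c = 2·atan2(√a, √(1−a)) = 1.34662 rad → d = 6371·c ≈ 8579.35 km.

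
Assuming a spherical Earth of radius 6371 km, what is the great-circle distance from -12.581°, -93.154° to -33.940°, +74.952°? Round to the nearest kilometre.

14691 km

Δλ = 74.952 − -93.154 = 168.106°.
Δφ = -33.940 − -12.581 = -21.359°.
a = sin²(Δφ/2) + cos φ₁ · cos φ₂ · sin²(Δλ/2) = 0.835352.
c = 2·atan2(√a, √(1−a)) = 2.30595 rad → d = 6371·c ≈ 14691.24 km.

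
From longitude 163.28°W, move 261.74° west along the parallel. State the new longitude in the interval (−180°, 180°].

65.02°W

Start at -163.28°; shift −261.74° → -425.02°.
-425.02° lies outside (−180°, 180°]; add 360° → -65.02°.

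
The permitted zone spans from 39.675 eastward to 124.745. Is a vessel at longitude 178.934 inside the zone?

No

Band width going east from +39.675° to +124.745°: ((124.745 − 39.675) mod 360) = 85.070°.
Offset of +178.934° east of the west edge: ((178.934 − 39.675) mod 360) = 139.259°.
139.259° > 85.070° ⇒ outside.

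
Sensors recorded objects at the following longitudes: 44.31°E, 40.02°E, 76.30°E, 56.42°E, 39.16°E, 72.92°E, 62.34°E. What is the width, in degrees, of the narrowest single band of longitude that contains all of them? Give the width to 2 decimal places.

Sort the longitudes: +39.16°, +40.02°, +44.31°, +56.42°, +62.34°, +72.92°, +76.30°.
Eastward gaps between consecutive values (wrapping around): 0.86°, 4.29°, 12.11°, 5.92°, 10.58°, 3.38°, 322.86°.
Largest gap = 322.86° ⇒ minimal covering band is its complement: 360° − 322.86° = 37.14°.
Band runs from +39.16° eastward to +76.30°.

37.14°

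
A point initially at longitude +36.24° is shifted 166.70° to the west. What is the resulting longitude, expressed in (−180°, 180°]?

-130.46°

Start at +36.24°; shift −166.70° → -130.46°.
-130.46° already lies in (−180°, 180°].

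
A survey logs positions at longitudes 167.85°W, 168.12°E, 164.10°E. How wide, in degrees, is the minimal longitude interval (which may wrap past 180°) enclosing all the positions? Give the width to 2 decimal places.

Sort the longitudes: -167.85°, +164.10°, +168.12°.
Eastward gaps between consecutive values (wrapping around): 331.95°, 4.02°, 24.03°.
Largest gap = 331.95° ⇒ minimal covering band is its complement: 360° − 331.95° = 28.05°.
Band runs from +164.10° eastward to -167.85°, crossing the antimeridian.

28.05°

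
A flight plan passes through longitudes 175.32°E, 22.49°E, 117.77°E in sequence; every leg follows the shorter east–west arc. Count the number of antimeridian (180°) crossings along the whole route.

Leg 1: +175.32° → +22.49°, shortest Δλ = -152.83° (west) — does not cross 180°.
Leg 2: +22.49° → +117.77°, shortest Δλ = 95.28° (east) — does not cross 180°.
Total crossings: 0.

0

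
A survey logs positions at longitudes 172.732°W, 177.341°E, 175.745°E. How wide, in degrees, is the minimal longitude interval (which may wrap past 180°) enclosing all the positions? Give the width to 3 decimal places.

Sort the longitudes: -172.732°, +175.745°, +177.341°.
Eastward gaps between consecutive values (wrapping around): 348.477°, 1.596°, 9.927°.
Largest gap = 348.477° ⇒ minimal covering band is its complement: 360° − 348.477° = 11.523°.
Band runs from +175.745° eastward to -172.732°, crossing the antimeridian.

11.523°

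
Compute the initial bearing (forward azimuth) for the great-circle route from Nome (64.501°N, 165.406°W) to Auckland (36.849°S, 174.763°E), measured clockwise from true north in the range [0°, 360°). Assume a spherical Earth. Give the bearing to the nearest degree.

196°

Δλ = 174.763 − -165.406 = 340.169°; wrapped into (−180°, 180°]: -19.831°.
θ = atan2( sin Δλ · cos φ₂ , cos φ₁ · sin φ₂ − sin φ₁ · cos φ₂ · cos Δλ )
  = atan2(-0.27147, -0.93761) = -163.852° → normalised to [0°, 360°): 196.148°.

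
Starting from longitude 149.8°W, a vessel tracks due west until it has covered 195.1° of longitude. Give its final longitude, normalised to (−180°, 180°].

15.1°E

Start at -149.8°; shift −195.1° → -344.9°.
-344.9° lies outside (−180°, 180°]; add 360° → +15.1°.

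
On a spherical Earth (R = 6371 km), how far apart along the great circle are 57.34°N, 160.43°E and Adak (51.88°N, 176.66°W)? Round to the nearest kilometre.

Δλ = -176.66 − 160.43 = -337.09°; wrapped into (−180°, 180°]: 22.91°.
Δφ = 51.88 − 57.34 = -5.46°.
a = sin²(Δφ/2) + cos φ₁ · cos φ₂ · sin²(Δλ/2) = 0.015408.
c = 2·atan2(√a, √(1−a)) = 0.24890 rad → d = 6371·c ≈ 1585.73 km.

1586 km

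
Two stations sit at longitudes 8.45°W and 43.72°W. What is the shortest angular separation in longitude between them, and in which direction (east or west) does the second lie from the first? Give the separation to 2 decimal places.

35.27° west

Raw difference: -43.72 − -8.45 = -35.27°.
Normalise into (−180°, 180°]: -35.27° stays -35.27°.
Negative ⇒ the second point lies to the west; separation 35.27°.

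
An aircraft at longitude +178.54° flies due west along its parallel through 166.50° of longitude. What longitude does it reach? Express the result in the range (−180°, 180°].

+12.04°

Start at +178.54°; shift −166.50° → +12.04°.
+12.04° already lies in (−180°, 180°].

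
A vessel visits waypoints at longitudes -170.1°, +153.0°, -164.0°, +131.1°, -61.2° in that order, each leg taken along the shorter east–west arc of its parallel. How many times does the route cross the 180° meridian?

Leg 1: -170.1° → +153.0°, shortest Δλ = -36.9° (west) — crosses 180°.
Leg 2: +153.0° → -164.0°, shortest Δλ = 43.0° (east) — crosses 180°.
Leg 3: -164.0° → +131.1°, shortest Δλ = -64.9° (west) — crosses 180°.
Leg 4: +131.1° → -61.2°, shortest Δλ = 167.7° (east) — crosses 180°.
Total crossings: 4.

4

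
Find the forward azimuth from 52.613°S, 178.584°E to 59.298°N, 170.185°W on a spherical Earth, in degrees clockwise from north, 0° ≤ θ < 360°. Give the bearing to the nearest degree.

6°

Δλ = -170.185 − 178.584 = -348.769°; wrapped into (−180°, 180°]: 11.231°.
θ = atan2( sin Δλ · cos φ₂ , cos φ₁ · sin φ₂ − sin φ₁ · cos φ₂ · cos Δλ )
  = atan2(0.09944, 0.92000) = 6.169° → normalised to [0°, 360°): 6.169°.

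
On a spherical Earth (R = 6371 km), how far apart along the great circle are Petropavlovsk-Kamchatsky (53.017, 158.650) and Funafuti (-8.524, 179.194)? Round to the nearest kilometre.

7114 km

Δλ = 179.194 − 158.650 = 20.544°.
Δφ = -8.524 − 53.017 = -61.541°.
a = sin²(Δφ/2) + cos φ₁ · cos φ₂ · sin²(Δλ/2) = 0.280653.
c = 2·atan2(√a, √(1−a)) = 1.11665 rad → d = 6371·c ≈ 7114.19 km.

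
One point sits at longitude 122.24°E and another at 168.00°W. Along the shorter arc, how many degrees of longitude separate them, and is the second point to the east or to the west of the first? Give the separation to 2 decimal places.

Raw difference: -168.00 − 122.24 = -290.24°.
Normalise into (−180°, 180°]: -290.24° + 360° = 69.76°.
Positive ⇒ the second point lies to the east; separation 69.76°.

69.76° east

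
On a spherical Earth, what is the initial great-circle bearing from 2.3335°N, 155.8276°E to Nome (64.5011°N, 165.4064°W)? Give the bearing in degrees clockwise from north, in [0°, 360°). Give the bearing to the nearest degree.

Δλ = -165.4064 − 155.8276 = -321.2340°; wrapped into (−180°, 180°]: 38.7660°.
θ = atan2( sin Δλ · cos φ₂ , cos φ₁ · sin φ₂ − sin φ₁ · cos φ₂ · cos Δλ )
  = atan2(0.26955, 0.88818) = 16.882° → normalised to [0°, 360°): 16.882°.

17°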